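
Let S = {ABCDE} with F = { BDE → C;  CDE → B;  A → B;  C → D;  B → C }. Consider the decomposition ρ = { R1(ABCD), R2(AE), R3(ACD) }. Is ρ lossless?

Chase test. Columns are ABCDE; row i has aⱼ where attribute j ∈ Ri, else bᵢⱼ.
Initial tableau (one row per fragment):
  row 1: a1 a2 a3 a4 b15
  row 2: a1 b22 b23 b24 a5
  row 3: a1 b32 a3 a4 b35
Rows 1 and 2 agree on A; apply A→B and equate their B entries.
Rows 1 and 3 agree on A; apply A→B and equate their B entries.
Rows 1 and 2 agree on B; apply B→C and equate their C entries.
Rows 1 and 2 agree on C; apply C→D and equate their D entries.
Row 2 is now all distinguished symbols — the join is lossless.

Yes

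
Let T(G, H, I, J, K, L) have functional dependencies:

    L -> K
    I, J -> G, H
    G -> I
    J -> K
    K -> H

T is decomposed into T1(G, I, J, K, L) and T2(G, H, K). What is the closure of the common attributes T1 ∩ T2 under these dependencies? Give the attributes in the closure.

G, H, I, K

T1 ∩ T2 = {G, K}.
G → I applies, adding I
K → H applies, adding H
Closure: {G, H, I, K}.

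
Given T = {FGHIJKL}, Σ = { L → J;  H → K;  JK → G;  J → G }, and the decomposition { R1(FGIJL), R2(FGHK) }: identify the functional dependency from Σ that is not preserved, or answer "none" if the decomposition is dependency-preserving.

L → J lies within R1.
H → K lies within R2.
JK → G: restricted closure across fragments reaches G.
J → G lies within R1.
Every dependency is enforceable on the fragments, so the decomposition is dependency-preserving.

none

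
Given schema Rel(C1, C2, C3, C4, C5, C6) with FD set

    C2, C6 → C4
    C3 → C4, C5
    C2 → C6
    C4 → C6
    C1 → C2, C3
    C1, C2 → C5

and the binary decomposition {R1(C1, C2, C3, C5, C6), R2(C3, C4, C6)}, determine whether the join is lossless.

Common attributes: R1 ∩ R2 = {C3, C6}.
Closure of {C3, C6}: C3 → C4, C5 applies, adding C4, C5. So (C3, C6)⁺ = {C3, C4, C5, C6}.
This closure contains every attribute of R2, so R1 ∩ R2 → R2. The join is lossless.

Yes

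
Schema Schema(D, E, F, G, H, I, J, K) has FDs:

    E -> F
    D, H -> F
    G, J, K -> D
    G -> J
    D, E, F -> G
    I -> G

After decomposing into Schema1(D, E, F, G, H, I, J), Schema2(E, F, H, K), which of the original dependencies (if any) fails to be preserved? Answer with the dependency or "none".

Check G, J, K → D: no single fragment contains all of {D, G, J, K}, and the restricted closure of {G, J, K} across the fragments never reaches {D}.
E → F is preserved.
D, H → F is preserved.
G → J is preserved.
D, E, F → G is preserved.
I → G is preserved.

G, J, K -> D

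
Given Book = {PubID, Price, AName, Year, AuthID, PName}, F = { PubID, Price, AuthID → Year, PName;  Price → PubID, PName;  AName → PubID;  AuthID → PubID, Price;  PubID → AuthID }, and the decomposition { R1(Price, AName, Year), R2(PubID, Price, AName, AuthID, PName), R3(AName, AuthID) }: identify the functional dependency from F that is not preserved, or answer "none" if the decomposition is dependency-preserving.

PubID, Price, AuthID → Year, PName: restricted closure across fragments reaches Year, PName.
Price → PubID, PName lies within R2.
AName → PubID lies within R2.
AuthID → PubID, Price lies within R2.
PubID → AuthID lies within R2.
Every dependency is enforceable on the fragments, so the decomposition is dependency-preserving.

none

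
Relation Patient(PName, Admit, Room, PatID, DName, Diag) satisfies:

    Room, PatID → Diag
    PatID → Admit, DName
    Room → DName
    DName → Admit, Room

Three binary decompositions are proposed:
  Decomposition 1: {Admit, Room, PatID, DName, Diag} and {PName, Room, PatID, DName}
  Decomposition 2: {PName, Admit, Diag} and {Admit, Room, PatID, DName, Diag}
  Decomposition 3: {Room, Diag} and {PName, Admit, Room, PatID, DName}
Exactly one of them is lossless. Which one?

Decomposition 1

Decomposition 1: common = {Room, PatID, DName}, closure = {Admit, Room, PatID, DName, Diag} → lossless.
Decomposition 2: common = {Admit, Diag}, closure = {Admit, Diag} → lossy.
Decomposition 3: common = {Room}, closure = {Admit, Room, DName} → lossy.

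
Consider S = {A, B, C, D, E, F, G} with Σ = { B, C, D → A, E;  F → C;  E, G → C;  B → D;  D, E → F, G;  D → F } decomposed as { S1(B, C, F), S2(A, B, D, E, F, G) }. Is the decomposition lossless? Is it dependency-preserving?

Lossless test: (B, F)⁺ = {A, B, C, D, E, F, G}, which contains all of one fragment — lossless.
Dependency preservation: the restricted closure of {E, G} across the fragments never reaches {C}, so E, G → C cannot be enforced without a join — not preserved.

lossless but not dependency-preserving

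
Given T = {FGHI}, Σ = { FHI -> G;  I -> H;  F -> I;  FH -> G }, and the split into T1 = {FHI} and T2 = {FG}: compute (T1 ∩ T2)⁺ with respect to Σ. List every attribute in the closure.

FGHI

T1 ∩ T2 = {F}.
F → I applies, adding I
I → H applies, adding H
FH → G applies, adding G
Closure: {FGHI}.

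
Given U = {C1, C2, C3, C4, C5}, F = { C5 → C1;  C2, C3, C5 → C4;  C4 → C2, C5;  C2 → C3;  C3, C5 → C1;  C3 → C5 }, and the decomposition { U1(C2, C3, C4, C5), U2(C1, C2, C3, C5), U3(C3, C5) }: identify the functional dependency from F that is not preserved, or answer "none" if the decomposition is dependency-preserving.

C5 → C1 lies within U2.
C2, C3, C5 → C4 lies within U1.
C4 → C2, C5 lies within U1.
C2 → C3 lies within U1.
C3, C5 → C1 lies within U2.
C3 → C5 lies within U1.
Every dependency is enforceable on the fragments, so the decomposition is dependency-preserving.

none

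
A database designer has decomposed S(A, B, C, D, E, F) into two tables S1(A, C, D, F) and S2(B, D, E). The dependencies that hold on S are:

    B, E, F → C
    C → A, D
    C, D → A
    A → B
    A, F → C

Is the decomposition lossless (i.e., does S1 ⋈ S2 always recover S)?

No

Common attributes: S1 ∩ S2 = {D}.
No dependency enlarges {D}, so (D)⁺ = {D}.
The closure contains neither all of S1 = {A, C, D, F} nor all of S2 = {B, D, E}, so the common attributes are not a superkey of either fragment. The join is lossy.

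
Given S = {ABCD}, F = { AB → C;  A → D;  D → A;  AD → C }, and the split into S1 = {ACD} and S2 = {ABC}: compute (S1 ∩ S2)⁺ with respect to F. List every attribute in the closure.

S1 ∩ S2 = {AC}.
A → D applies, adding D
Closure: {ACD}.

ACD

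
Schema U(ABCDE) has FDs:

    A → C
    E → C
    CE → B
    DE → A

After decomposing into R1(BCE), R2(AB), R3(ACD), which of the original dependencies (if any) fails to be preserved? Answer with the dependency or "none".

DE → A

Check DE → A: no single fragment contains all of {ADE}, and the restricted closure of {DE} across the fragments never reaches {A}.
A → C is preserved.
E → C is preserved.
CE → B is preserved.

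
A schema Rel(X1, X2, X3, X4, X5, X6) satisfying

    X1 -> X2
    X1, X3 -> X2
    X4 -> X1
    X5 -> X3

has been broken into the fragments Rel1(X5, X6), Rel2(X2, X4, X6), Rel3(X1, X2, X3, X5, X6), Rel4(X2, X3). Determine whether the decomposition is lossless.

No

Chase test. Columns are X1, X2, X3, X4, X5, X6; row i has aⱼ where attribute j ∈ Reli, else bᵢⱼ.
Initial tableau (one row per fragment):
  row 1: b11 b12 b13 b14 a5 a6
  row 2: b21 a2 b23 a4 b25 a6
  row 3: a1 a2 a3 b34 a5 a6
  row 4: b41 a2 a3 b44 b45 b46
Rows 1 and 3 agree on X5; apply X5→X3 and equate their X3 entries.
No row becomes fully distinguished — the join is lossy.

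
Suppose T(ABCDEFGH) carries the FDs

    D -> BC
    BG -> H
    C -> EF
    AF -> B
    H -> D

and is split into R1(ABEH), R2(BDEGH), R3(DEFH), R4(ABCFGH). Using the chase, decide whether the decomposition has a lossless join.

Yes

Chase test. Columns are ABCDEFGH; row i has aⱼ where attribute j ∈ Ri, else bᵢⱼ.
Initial tableau (one row per fragment):
  row 1: a1 a2 b13 b14 a5 b16 b17 a8
  row 2: b21 a2 b23 a4 a5 b26 a7 a8
  row 3: b31 b32 b33 a4 a5 a6 b37 a8
  row 4: a1 a2 a3 b44 b45 a6 a7 a8
Rows 2 and 3 agree on D; apply D→BC and equate their BC entries.
Rows 2 and 3 agree on C; apply C→EF and equate their EF entries.
Rows 1 and 2 agree on H; apply H→D and equate their D entries.
Rows 1 and 4 agree on H; apply H→D and equate their D entries.
Rows 1 and 2 agree on D; apply D→BC and equate their BC entries.
Rows 1 and 4 agree on D; apply D→BC and equate their BC entries.
Rows 1 and 2 agree on C; apply C→EF and equate their EF entries.
Rows 1 and 4 agree on C; apply C→EF and equate their EF entries.
Row 4 is now all distinguished symbols — the join is lossless.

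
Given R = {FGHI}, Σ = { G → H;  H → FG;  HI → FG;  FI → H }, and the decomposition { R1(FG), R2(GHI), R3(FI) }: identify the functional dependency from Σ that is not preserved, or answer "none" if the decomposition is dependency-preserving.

Check FI → H: no single fragment contains all of {FHI}, and the restricted closure of {FI} across the fragments never reaches {H}.
G → H is preserved.
H → FG is preserved.
HI → FG is preserved.

FI → H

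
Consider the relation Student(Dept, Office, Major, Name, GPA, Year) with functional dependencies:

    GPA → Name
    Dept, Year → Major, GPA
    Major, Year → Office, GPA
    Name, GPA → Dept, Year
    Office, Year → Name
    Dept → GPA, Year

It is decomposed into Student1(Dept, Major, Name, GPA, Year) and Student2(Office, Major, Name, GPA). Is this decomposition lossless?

Common attributes: Student1 ∩ Student2 = {Major, Name, GPA}.
Closure of {Major, Name, GPA}: Name, GPA → Dept, Year applies, adding Dept, Year; Major, Year → Office, GPA applies, adding Office. So (Major, Name, GPA)⁺ = {Dept, Office, Major, Name, GPA, Year}.
This closure contains every attribute of Student1, so Student1 ∩ Student2 → Student1. The join is lossless.

Yes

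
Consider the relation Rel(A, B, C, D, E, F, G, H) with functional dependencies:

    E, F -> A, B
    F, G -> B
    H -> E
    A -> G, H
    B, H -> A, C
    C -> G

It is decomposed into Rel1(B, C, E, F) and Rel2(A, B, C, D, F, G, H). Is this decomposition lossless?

Common attributes: Rel1 ∩ Rel2 = {B, C, F}.
Closure of {B, C, F}: C → G applies, adding G. So (B, C, F)⁺ = {B, C, F, G}.
The closure contains neither all of Rel1 = {B, C, E, F} nor all of Rel2 = {A, B, C, D, F, G, H}, so the common attributes are not a superkey of either fragment. The join is lossy.

No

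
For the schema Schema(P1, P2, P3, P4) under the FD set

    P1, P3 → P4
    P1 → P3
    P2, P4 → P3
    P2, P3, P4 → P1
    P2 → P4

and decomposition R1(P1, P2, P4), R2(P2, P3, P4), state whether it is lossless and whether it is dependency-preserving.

Lossless test: (P2, P4)⁺ = {P1, P2, P3, P4}, which contains all of one fragment — lossless.
Dependency preservation: the restricted closure of {P1} across the fragments never reaches {P3}, so P1 → P3 cannot be enforced without a join — not preserved.

lossless but not dependency-preserving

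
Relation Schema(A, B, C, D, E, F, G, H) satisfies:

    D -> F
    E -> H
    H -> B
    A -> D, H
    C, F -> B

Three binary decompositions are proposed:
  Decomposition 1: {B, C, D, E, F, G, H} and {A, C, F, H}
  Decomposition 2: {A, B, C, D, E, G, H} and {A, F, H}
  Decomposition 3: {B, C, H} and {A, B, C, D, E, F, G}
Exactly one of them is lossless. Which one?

Decomposition 1: common = {C, F, H}, closure = {B, C, F, H} → lossy.
Decomposition 2: common = {A, H}, closure = {A, B, D, F, H} → lossless.
Decomposition 3: common = {B, C}, closure = {B, C} → lossy.

Decomposition 2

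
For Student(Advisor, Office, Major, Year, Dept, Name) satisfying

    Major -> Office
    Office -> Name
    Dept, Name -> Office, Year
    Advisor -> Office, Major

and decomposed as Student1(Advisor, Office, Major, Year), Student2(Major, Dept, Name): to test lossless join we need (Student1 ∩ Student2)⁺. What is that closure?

Student1 ∩ Student2 = {Major}.
Major → Office applies, adding Office
Office → Name applies, adding Name
Closure: {Office, Major, Name}.

Office, Major, Name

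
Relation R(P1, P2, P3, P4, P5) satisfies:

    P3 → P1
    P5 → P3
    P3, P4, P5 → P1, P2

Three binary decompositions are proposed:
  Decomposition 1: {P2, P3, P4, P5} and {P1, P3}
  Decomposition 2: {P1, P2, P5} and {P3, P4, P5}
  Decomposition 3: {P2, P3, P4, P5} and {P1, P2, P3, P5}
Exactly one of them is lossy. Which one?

Decomposition 1: common = {P3}, closure = {P1, P3} → lossless.
Decomposition 2: common = {P5}, closure = {P1, P3, P5} → lossy.
Decomposition 3: common = {P2, P3, P5}, closure = {P1, P2, P3, P5} → lossless.

Decomposition 2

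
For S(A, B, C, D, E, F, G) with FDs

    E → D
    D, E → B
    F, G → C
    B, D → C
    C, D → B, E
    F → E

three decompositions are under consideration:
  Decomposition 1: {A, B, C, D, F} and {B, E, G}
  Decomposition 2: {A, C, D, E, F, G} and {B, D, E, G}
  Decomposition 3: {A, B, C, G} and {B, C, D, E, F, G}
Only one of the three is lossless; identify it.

Decomposition 2

Decomposition 1: common = {B}, closure = {B} → lossy.
Decomposition 2: common = {D, E, G}, closure = {B, C, D, E, G} → lossless.
Decomposition 3: common = {B, C, G}, closure = {B, C, G} → lossy.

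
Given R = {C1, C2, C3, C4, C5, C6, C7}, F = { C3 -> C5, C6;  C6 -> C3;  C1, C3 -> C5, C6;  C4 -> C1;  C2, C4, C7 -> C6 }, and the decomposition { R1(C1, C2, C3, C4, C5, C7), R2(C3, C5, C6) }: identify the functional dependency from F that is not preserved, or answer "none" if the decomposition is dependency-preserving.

C3 → C5, C6 lies within R2.
C6 → C3 lies within R2.
C1, C3 → C5, C6: restricted closure across fragments reaches C5, C6.
C4 → C1 lies within R1.
C2, C4, C7 → C6: restricted closure across fragments reaches C6.
Every dependency is enforceable on the fragments, so the decomposition is dependency-preserving.

none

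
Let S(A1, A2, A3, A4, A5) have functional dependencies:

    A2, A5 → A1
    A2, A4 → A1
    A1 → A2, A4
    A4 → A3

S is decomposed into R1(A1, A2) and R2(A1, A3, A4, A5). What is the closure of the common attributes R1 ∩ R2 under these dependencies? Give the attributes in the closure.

R1 ∩ R2 = {A1}.
A1 → A2, A4 applies, adding A2, A4
A4 → A3 applies, adding A3
Closure: {A1, A2, A3, A4}.

A1, A2, A3, A4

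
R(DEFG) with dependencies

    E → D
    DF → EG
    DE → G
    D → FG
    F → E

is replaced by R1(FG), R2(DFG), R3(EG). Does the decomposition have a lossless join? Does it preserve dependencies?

lossy and not dependency-preserving

Lossless test (chase): Rows 1 and 2 agree on F; apply F→E and equate their E entries. Rows 1 and 2 agree on E; apply E→D and equate their D entries. No row becomes fully distinguished — the join is lossy.
Dependency preservation: the restricted closure of {E} across the fragments never reaches {D}, so E → D cannot be enforced without a join — not preserved.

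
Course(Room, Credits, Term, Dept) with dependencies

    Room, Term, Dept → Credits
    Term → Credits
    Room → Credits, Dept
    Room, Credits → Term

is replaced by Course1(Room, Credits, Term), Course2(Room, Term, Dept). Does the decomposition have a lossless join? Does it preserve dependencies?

Lossless test: (Room, Term)⁺ = {Room, Credits, Term, Dept}, which contains all of one fragment — lossless.
Dependency preservation: Room, Term, Dept → Credits; Room → Credits, Dept are not contained in any single fragment, but the restricted closure of each left-hand side across the fragments still reaches the right-hand side; the remaining FDs each lie inside some fragment. All dependencies are preserved.

lossless and dependency-preserving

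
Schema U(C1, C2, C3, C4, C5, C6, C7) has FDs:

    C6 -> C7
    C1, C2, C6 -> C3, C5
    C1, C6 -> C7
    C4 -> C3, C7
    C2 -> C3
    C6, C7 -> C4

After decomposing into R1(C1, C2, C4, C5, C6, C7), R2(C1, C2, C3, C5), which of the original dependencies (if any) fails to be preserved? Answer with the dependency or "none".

Check C4 → C3, C7: no single fragment contains all of {C3, C4, C7}, and the restricted closure of {C4} across the fragments never reaches {C3, C7}.
C6 → C7 is preserved.
C1, C2, C6 → C3, C5 is preserved.
C1, C6 → C7 is preserved.
C2 → C3 is preserved.
C6, C7 → C4 is preserved.

C4 -> C3, C7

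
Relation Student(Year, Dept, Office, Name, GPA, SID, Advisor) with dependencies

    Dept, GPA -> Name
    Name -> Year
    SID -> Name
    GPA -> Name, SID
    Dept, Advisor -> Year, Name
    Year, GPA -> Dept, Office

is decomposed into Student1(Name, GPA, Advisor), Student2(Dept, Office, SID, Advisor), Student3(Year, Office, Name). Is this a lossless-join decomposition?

Chase test. Columns are Year, Dept, Office, Name, GPA, SID, Advisor; row i has aⱼ where attribute j ∈ Studenti, else bᵢⱼ.
Initial tableau (one row per fragment):
  row 1: b11 b12 b13 a4 a5 b16 a7
  row 2: b21 a2 a3 b24 b25 a6 a7
  row 3: a1 b32 a3 a4 b35 b36 b37
Rows 1 and 3 agree on Name; apply Name→Year and equate their Year entries.
No row becomes fully distinguished — the join is lossy.

No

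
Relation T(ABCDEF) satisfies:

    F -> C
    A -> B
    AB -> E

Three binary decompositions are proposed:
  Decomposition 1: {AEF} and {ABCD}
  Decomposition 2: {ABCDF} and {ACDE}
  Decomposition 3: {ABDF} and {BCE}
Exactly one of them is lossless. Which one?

Decomposition 1: common = {A}, closure = {ABE} → lossy.
Decomposition 2: common = {ACD}, closure = {ABCDE} → lossless.
Decomposition 3: common = {B}, closure = {B} → lossy.

Decomposition 2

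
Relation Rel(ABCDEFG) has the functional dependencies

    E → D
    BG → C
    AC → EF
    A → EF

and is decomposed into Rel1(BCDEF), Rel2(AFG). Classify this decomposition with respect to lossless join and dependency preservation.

lossy and not dependency-preserving

Lossless test: (F)⁺ = {F}, which is a superkey of neither fragment — lossy.
Dependency preservation: the restricted closure of {BG} across the fragments never reaches {C}, so BG → C cannot be enforced without a join — not preserved.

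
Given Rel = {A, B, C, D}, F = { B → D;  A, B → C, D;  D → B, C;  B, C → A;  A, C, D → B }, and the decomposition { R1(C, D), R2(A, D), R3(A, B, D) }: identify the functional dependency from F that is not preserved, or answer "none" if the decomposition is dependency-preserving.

none

B → D lies within R3.
A, B → C, D: restricted closure across fragments reaches C, D.
D → B, C: restricted closure across fragments reaches B, C.
B, C → A: restricted closure across fragments reaches A.
A, C, D → B: restricted closure across fragments reaches B.
Every dependency is enforceable on the fragments, so the decomposition is dependency-preserving.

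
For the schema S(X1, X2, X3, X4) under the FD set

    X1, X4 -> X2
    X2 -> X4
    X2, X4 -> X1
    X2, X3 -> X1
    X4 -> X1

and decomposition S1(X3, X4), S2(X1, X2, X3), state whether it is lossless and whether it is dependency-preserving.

Lossless test: (X3)⁺ = {X3}, which is a superkey of neither fragment — lossy.
Dependency preservation: the restricted closure of {X1, X4} across the fragments never reaches {X2}, so X1, X4 → X2 cannot be enforced without a join — not preserved.

lossy and not dependency-preserving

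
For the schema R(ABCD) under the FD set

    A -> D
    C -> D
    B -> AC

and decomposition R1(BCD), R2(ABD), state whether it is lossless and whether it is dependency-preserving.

Lossless test: (BD)⁺ = {ABCD}, which contains all of one fragment — lossless.
Dependency preservation: B → AC is not contained in any single fragment, but the restricted closure of its left-hand side across the fragments still reaches the right-hand side; the remaining FDs each lie inside some fragment. All dependencies are preserved.

lossless and dependency-preserving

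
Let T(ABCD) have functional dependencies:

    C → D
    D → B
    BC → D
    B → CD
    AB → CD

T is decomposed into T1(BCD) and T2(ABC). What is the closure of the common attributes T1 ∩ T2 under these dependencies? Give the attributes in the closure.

T1 ∩ T2 = {BC}.
C → D applies, adding D
Closure: {BCD}.

BCD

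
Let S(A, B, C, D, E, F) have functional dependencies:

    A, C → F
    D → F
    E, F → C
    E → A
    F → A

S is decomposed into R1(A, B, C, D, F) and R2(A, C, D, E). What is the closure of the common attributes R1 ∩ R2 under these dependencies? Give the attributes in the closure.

R1 ∩ R2 = {A, C, D}.
A, C → F applies, adding F
Closure: {A, C, D, F}.

A, C, D, F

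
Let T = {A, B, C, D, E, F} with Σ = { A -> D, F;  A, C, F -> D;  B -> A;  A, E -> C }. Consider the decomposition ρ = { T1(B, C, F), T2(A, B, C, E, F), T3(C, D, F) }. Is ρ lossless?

Chase test. Columns are A, B, C, D, E, F; row i has aⱼ where attribute j ∈ Ti, else bᵢⱼ.
Initial tableau (one row per fragment):
  row 1: b11 a2 a3 b14 b15 a6
  row 2: a1 a2 a3 b24 a5 a6
  row 3: b31 b32 a3 a4 b35 a6
Rows 1 and 2 agree on B; apply B→A and equate their A entries.
Rows 1 and 2 agree on A; apply A→D, F and equate their D, F entries.
No row becomes fully distinguished — the join is lossy.

No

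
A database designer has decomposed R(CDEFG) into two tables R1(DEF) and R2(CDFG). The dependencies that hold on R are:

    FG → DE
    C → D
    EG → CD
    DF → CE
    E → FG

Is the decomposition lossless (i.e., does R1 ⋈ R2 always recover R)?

Common attributes: R1 ∩ R2 = {DF}.
Closure of {DF}: DF → CE applies, adding CE; E → FG applies, adding G. So (DF)⁺ = {CDEFG}.
This closure contains every attribute of R1, so R1 ∩ R2 → R1. The join is lossless.

Yes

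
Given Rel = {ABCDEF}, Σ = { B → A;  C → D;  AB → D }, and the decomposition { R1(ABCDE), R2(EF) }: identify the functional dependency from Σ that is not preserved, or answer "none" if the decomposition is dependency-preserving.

B → A lies within R1.
C → D lies within R1.
AB → D lies within R1.
Every dependency is enforceable on the fragments, so the decomposition is dependency-preserving.

none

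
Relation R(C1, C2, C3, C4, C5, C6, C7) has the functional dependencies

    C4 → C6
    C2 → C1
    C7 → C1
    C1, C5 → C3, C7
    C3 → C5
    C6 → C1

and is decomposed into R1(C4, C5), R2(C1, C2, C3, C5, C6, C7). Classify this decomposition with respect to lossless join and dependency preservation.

Lossless test: (C5)⁺ = {C5}, which is a superkey of neither fragment — lossy.
Dependency preservation: the restricted closure of {C4} across the fragments never reaches {C6}, so C4 → C6 cannot be enforced without a join — not preserved.

lossy and not dependency-preserving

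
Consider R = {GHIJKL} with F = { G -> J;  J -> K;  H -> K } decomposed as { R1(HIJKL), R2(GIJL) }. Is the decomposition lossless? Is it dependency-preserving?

Lossless test: (IJL)⁺ = {IJKL}, which is a superkey of neither fragment — lossy.
Dependency preservation: every FD's attributes lie within a single fragment, so each can be enforced locally — preserved.

lossy but dependency-preserving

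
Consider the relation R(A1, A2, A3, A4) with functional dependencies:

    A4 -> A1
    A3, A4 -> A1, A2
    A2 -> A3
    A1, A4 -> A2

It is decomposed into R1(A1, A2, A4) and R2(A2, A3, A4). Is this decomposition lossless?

Common attributes: R1 ∩ R2 = {A2, A4}.
Closure of {A2, A4}: A4 → A1 applies, adding A1; A2 → A3 applies, adding A3. So (A2, A4)⁺ = {A1, A2, A3, A4}.
This closure contains every attribute of R1, so R1 ∩ R2 → R1. The join is lossless.

Yes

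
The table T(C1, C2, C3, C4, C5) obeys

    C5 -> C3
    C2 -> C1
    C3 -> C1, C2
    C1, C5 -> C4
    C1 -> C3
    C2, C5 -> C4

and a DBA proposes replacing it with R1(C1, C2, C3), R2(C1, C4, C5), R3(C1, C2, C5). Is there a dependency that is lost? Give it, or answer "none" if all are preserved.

C5 → C3: restricted closure across fragments reaches C3.
C2 → C1 lies within R1.
C3 → C1, C2 lies within R1.
C1, C5 → C4 lies within R2.
C1 → C3 lies within R1.
C2, C5 → C4: restricted closure across fragments reaches C4.
Every dependency is enforceable on the fragments, so the decomposition is dependency-preserving.

none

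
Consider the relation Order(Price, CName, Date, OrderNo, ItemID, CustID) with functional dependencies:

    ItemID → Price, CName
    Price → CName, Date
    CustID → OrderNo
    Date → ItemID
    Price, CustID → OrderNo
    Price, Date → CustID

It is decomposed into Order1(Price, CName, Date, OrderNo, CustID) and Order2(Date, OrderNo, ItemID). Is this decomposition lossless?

Common attributes: Order1 ∩ Order2 = {Date, OrderNo}.
Closure of {Date, OrderNo}: Date → ItemID applies, adding ItemID; ItemID → Price, CName applies, adding Price, CName; Price, Date → CustID applies, adding CustID. So (Date, OrderNo)⁺ = {Price, CName, Date, OrderNo, ItemID, CustID}.
This closure contains every attribute of Order1, so Order1 ∩ Order2 → Order1. The join is lossless.

Yes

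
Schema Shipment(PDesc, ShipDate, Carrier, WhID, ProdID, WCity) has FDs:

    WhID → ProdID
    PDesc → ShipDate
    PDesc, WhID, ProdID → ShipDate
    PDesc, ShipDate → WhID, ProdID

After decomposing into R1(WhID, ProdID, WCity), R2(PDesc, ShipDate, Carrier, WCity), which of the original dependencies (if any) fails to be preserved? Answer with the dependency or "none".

Check PDesc, ShipDate → WhID, ProdID: no single fragment contains all of {PDesc, ShipDate, WhID, ProdID}, and the restricted closure of {PDesc, ShipDate} across the fragments never reaches {WhID, ProdID}.
WhID → ProdID is preserved.
PDesc → ShipDate is preserved.
PDesc, WhID, ProdID → ShipDate is preserved.

PDesc, ShipDate → WhID, ProdID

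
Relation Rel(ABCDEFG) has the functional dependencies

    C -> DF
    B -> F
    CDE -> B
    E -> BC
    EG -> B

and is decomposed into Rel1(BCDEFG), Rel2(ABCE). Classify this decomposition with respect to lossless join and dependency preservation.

lossy but dependency-preserving

Lossless test: (BCE)⁺ = {BCDEF}, which is a superkey of neither fragment — lossy.
Dependency preservation: every FD's attributes lie within a single fragment, so each can be enforced locally — preserved.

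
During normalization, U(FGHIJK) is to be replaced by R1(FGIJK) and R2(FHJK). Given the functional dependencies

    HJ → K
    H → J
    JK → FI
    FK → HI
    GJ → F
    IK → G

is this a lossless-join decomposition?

Yes

Common attributes: R1 ∩ R2 = {FJK}.
Closure of {FJK}: JK → FI applies, adding I; FK → HI applies, adding H; IK → G applies, adding G. So (FJK)⁺ = {FGHIJK}.
This closure contains every attribute of R1, so R1 ∩ R2 → R1. The join is lossless.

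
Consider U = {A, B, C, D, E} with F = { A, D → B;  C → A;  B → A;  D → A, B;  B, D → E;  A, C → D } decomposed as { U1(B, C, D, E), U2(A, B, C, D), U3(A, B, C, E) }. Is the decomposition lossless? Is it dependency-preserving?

Lossless test (chase): Rows 1 and 2 agree on C; apply C→A and equate their A entries. Rows 1 and 2 agree on B, D; apply B, D→E and equate their E entries. Rows 1 and 3 agree on A, C; apply A, C→D and equate their D entries. Row 1 is now all distinguished symbols — the join is lossless.
Dependency preservation: every FD's attributes lie within a single fragment, so each can be enforced locally — preserved.

lossless and dependency-preserving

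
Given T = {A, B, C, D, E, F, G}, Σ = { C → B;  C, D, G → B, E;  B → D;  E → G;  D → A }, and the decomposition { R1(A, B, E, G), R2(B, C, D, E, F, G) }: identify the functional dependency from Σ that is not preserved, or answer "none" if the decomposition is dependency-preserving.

D → A

Check D → A: no single fragment contains all of {A, D}, and the restricted closure of {D} across the fragments never reaches {A}.
C → B is preserved.
C, D, G → B, E is preserved.
B → D is preserved.
E → G is preserved.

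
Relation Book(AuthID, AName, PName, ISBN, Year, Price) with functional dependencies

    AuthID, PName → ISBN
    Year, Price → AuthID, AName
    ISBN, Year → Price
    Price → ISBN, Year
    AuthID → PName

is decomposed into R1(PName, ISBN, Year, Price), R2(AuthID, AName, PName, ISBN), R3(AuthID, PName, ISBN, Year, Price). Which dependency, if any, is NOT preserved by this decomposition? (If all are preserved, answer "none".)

Check Year, Price → AuthID, AName: no single fragment contains all of {AuthID, AName, Year, Price}, and the restricted closure of {Year, Price} across the fragments never reaches {AuthID, AName}.
AuthID, PName → ISBN is preserved.
ISBN, Year → Price is preserved.
Price → ISBN, Year is preserved.
AuthID → PName is preserved.

Year, Price → AuthID, AName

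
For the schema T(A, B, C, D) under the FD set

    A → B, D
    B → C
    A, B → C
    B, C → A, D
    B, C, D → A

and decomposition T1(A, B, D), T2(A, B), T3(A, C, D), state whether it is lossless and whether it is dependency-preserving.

Lossless test (chase): Rows 1 and 2 agree on A; apply A→B, D and equate their B, D entries. Rows 1 and 3 agree on A; apply A→B, D and equate their B, D entries. Rows 1 and 2 agree on B; apply B→C and equate their C entries. Rows 1 and 3 agree on B; apply B→C and equate their C entries. Row 1 is now all distinguished symbols — the join is lossless.
Dependency preservation: B → C; A, B → C; B, C → A, D; B, C, D → A are not contained in any single fragment, but the restricted closure of each left-hand side across the fragments still reaches the right-hand side; the remaining FDs each lie inside some fragment. All dependencies are preserved.

lossless and dependency-preserving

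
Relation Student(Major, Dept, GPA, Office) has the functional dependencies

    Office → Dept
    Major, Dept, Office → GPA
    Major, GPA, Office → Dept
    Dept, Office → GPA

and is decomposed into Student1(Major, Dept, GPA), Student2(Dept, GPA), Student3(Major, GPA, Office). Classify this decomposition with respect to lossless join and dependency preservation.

lossy and not dependency-preserving

Lossless test (chase): applying each FD to every pair of rows produces no changes in the tableau, so no row becomes fully distinguished — the join is lossy.
Dependency preservation: the restricted closure of {Office} across the fragments never reaches {Dept}, so Office → Dept cannot be enforced without a join — not preserved.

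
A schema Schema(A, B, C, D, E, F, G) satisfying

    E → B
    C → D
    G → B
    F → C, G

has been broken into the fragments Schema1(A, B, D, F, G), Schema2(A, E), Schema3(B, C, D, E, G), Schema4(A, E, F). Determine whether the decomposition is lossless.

No

Chase test. Columns are A, B, C, D, E, F, G; row i has aⱼ where attribute j ∈ Schemai, else bᵢⱼ.
Initial tableau (one row per fragment):
  row 1: a1 a2 b13 a4 b15 a6 a7
  row 2: a1 b22 b23 b24 a5 b26 b27
  row 3: b31 a2 a3 a4 a5 b36 a7
  row 4: a1 b42 b43 b44 a5 a6 b47
Rows 2 and 3 agree on E; apply E→B and equate their B entries.
Rows 2 and 4 agree on E; apply E→B and equate their B entries.
Rows 1 and 4 agree on F; apply F→C, G and equate their C, G entries.
Rows 1 and 4 agree on C; apply C→D and equate their D entries.
No row becomes fully distinguished — the join is lossy.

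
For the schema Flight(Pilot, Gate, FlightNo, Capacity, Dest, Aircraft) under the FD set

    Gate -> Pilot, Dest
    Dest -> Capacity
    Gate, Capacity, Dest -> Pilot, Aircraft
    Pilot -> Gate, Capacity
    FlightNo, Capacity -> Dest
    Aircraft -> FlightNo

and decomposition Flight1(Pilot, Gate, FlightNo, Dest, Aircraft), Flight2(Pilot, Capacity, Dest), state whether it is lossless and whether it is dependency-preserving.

lossless but not dependency-preserving

Lossless test: (Pilot, Dest)⁺ = {Pilot, Gate, FlightNo, Capacity, Dest, Aircraft}, which contains all of one fragment — lossless.
Dependency preservation: the restricted closure of {FlightNo, Capacity} across the fragments never reaches {Dest}, so FlightNo, Capacity → Dest cannot be enforced without a join — not preserved.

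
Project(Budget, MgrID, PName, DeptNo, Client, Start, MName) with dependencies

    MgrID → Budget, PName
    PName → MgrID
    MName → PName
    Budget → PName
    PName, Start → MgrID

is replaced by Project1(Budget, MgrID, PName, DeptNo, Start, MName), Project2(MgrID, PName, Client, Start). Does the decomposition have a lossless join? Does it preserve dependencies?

lossy but dependency-preserving

Lossless test: (MgrID, PName, Start)⁺ = {Budget, MgrID, PName, Start}, which is a superkey of neither fragment — lossy.
Dependency preservation: every FD's attributes lie within a single fragment, so each can be enforced locally — preserved.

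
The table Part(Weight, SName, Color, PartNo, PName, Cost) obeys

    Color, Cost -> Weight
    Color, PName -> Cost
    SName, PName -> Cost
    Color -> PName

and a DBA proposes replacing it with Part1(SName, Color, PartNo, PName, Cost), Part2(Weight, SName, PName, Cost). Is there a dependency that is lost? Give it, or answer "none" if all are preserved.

Color, Cost -> Weight

Check Color, Cost → Weight: no single fragment contains all of {Weight, Color, Cost}, and the restricted closure of {Color, Cost} across the fragments never reaches {Weight}.
Color, PName → Cost is preserved.
SName, PName → Cost is preserved.
Color → PName is preserved.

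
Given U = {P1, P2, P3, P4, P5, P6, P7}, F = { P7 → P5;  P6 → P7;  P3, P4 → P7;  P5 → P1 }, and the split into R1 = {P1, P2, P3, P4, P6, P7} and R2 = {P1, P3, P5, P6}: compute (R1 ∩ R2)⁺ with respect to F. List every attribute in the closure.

P1, P3, P5, P6, P7

R1 ∩ R2 = {P1, P3, P6}.
P6 → P7 applies, adding P7
P7 → P5 applies, adding P5
Closure: {P1, P3, P5, P6, P7}.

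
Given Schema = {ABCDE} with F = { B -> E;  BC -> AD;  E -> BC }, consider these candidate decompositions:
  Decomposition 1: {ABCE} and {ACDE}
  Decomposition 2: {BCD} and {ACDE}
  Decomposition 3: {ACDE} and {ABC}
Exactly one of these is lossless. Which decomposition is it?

Decomposition 1

Decomposition 1: common = {ACE}, closure = {ABCDE} → lossless.
Decomposition 2: common = {CD}, closure = {CD} → lossy.
Decomposition 3: common = {AC}, closure = {AC} → lossy.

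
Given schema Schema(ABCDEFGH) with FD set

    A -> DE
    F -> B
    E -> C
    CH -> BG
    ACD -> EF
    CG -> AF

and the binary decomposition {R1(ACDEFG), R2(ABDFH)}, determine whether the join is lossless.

No

Common attributes: R1 ∩ R2 = {ADF}.
Closure of {ADF}: A → DE applies, adding E; F → B applies, adding B; E → C applies, adding C. So (ADF)⁺ = {ABCDEF}.
The closure contains neither all of R1 = {ACDEFG} nor all of R2 = {ABDFH}, so the common attributes are not a superkey of either fragment. The join is lossy.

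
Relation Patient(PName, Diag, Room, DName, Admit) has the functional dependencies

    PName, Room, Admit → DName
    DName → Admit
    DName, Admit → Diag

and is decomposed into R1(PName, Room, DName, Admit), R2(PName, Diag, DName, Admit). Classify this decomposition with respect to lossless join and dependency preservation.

Lossless test: (PName, DName, Admit)⁺ = {PName, Diag, DName, Admit}, which contains all of one fragment — lossless.
Dependency preservation: every FD's attributes lie within a single fragment, so each can be enforced locally — preserved.

lossless and dependency-preserving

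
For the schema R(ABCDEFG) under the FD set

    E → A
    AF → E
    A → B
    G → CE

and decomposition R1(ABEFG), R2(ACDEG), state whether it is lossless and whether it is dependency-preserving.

Lossless test: (AEG)⁺ = {ABCEG}, which is a superkey of neither fragment — lossy.
Dependency preservation: every FD's attributes lie within a single fragment, so each can be enforced locally — preserved.

lossy but dependency-preserving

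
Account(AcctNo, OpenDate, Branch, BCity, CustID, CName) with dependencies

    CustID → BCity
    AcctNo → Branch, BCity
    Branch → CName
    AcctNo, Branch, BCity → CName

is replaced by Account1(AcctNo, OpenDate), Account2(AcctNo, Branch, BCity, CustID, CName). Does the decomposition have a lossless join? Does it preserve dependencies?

Lossless test: (AcctNo)⁺ = {AcctNo, Branch, BCity, CName}, which is a superkey of neither fragment — lossy.
Dependency preservation: every FD's attributes lie within a single fragment, so each can be enforced locally — preserved.

lossy but dependency-preserving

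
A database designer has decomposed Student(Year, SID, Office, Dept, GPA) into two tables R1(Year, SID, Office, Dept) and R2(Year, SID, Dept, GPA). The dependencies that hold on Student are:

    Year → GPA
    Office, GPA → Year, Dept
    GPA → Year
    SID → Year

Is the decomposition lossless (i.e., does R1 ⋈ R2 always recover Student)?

Yes

Common attributes: R1 ∩ R2 = {Year, SID, Dept}.
Closure of {Year, SID, Dept}: Year → GPA applies, adding GPA. So (Year, SID, Dept)⁺ = {Year, SID, Dept, GPA}.
This closure contains every attribute of R2, so R1 ∩ R2 → R2. The join is lossless.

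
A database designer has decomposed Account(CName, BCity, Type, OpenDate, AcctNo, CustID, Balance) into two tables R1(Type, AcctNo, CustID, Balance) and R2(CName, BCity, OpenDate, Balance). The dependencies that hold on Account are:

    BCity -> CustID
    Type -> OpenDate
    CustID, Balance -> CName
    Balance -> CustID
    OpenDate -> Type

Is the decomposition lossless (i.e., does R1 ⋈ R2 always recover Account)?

Common attributes: R1 ∩ R2 = {Balance}.
Closure of {Balance}: Balance → CustID applies, adding CustID; CustID, Balance → CName applies, adding CName. So (Balance)⁺ = {CName, CustID, Balance}.
The closure contains neither all of R1 = {Type, AcctNo, CustID, Balance} nor all of R2 = {CName, BCity, OpenDate, Balance}, so the common attributes are not a superkey of either fragment. The join is lossy.

No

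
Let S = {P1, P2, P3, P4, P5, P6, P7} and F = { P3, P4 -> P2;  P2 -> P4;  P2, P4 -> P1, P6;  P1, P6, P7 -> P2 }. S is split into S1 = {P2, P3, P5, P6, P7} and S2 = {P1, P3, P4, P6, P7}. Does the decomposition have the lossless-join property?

Common attributes: S1 ∩ S2 = {P3, P6, P7}.
No dependency enlarges {P3, P6, P7}, so (P3, P6, P7)⁺ = {P3, P6, P7}.
The closure contains neither all of S1 = {P2, P3, P5, P6, P7} nor all of S2 = {P1, P3, P4, P6, P7}, so the common attributes are not a superkey of either fragment. The join is lossy.

No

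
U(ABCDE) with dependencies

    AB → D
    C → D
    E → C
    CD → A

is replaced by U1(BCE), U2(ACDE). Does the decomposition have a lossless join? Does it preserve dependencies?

Lossless test: (CE)⁺ = {ACDE}, which contains all of one fragment — lossless.
Dependency preservation: the restricted closure of {AB} across the fragments never reaches {D}, so AB → D cannot be enforced without a join — not preserved.

lossless but not dependency-preserving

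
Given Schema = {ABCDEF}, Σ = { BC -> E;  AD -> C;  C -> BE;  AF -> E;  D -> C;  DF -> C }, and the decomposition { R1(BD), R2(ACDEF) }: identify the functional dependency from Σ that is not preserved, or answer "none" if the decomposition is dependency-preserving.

Check C → BE: no single fragment contains all of {BCE}, and the restricted closure of {C} across the fragments never reaches {BE}.
BC → E is preserved.
AD → C is preserved.
AF → E is preserved.
D → C is preserved.
DF → C is preserved.

C -> BE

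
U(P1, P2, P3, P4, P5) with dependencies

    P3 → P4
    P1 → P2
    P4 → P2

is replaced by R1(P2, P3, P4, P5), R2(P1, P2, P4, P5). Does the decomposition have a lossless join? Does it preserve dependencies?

lossy but dependency-preserving

Lossless test: (P2, P4, P5)⁺ = {P2, P4, P5}, which is a superkey of neither fragment — lossy.
Dependency preservation: every FD's attributes lie within a single fragment, so each can be enforced locally — preserved.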